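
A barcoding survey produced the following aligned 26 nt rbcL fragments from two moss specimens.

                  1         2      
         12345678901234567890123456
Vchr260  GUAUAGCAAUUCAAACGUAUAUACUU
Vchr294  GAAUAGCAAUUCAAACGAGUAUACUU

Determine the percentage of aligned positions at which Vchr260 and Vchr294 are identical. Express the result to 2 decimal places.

88.46%

Mismatches occur at site 2 (U↔A), site 18 (U↔A), site 19 (A↔G).
23 of the 26 sites match, so the percent identity is 23/26 × 100 = 88.46%.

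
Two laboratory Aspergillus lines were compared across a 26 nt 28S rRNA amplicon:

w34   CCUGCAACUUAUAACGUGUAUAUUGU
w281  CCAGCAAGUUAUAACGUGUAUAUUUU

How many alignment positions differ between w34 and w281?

Mismatches occur at site 3 (U/A), site 8 (C/G), site 25 (G/U).
That gives 3 mismatches out of 26 aligned sites, so the Hamming distance is 3.

3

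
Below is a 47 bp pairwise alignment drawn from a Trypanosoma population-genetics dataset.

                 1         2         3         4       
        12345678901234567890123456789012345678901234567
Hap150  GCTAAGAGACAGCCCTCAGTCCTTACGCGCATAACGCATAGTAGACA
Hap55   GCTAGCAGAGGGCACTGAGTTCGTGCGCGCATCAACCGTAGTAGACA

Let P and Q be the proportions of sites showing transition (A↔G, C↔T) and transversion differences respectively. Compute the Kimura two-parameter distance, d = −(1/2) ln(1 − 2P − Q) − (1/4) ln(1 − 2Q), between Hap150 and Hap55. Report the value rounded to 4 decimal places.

Differing sites — 5:A/G (Ti); 6:G/C (Tv); 10:C/G (Tv); 11:A/G (Ti); 14:C/A (Tv); 17:C/G (Tv); 21:C/T (Ti); 23:T/G (Tv); 25:A/G (Ti); 33:A/C (Tv); 35:C/A (Tv); 36:G/C (Tv); 38:A/G (Ti).
Of the 13 differences, 5 transitions and 8 transversions over 47 sites: P = 5/47 = 0.106383, Q = 8/47 = 0.170213.
d = −0.5·ln(0.617021) − 0.25·ln(0.659574) = −0.5·(-0.482852) − 0.25·(-0.416161) = 0.3455.

0.3455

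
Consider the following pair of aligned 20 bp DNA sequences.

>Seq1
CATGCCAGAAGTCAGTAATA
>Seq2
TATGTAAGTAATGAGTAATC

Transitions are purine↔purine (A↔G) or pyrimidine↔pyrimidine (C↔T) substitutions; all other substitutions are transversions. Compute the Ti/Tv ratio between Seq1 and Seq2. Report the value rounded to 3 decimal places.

The sequences differ at positions 1 (C/T, transition), 5 (C/T, transition), 6 (C/A, transversion), 9 (A/T, transversion), 11 (G/A, transition), 13 (C/G, transversion), 20 (A/C, transversion).
Of the 7 differences, 3 transitions and 4 transversions, so Ti/Tv = 3/4 = 0.750.

0.750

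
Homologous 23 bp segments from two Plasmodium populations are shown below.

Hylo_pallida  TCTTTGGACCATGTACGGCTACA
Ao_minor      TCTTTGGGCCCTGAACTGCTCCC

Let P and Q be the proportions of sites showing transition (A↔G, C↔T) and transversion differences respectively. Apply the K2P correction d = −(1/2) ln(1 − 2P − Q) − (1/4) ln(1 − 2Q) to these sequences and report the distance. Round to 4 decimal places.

The sequences differ at positions 8 (A/G, transition), 11 (A/C, transversion), 14 (T/A, transversion), 17 (G/T, transversion), 21 (A/C, transversion), 23 (A/C, transversion).
Of the 6 differences, 1 transition and 5 transversions over 23 sites: P = 1/23 = 0.043478, Q = 5/23 = 0.217391.
d = −0.5·ln(0.695653) − 0.25·ln(0.565218) = −0.5·(-0.362904) − 0.25·(-0.570544) = 0.3241.

0.3241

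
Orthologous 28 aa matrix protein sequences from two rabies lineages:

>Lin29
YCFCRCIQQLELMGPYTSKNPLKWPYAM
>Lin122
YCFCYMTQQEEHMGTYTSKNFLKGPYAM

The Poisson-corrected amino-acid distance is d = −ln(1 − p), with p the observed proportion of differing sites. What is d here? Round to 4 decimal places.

Differing sites — 5:R/Y; 6:C/M; 7:I/T; 10:L/E; 12:L/H; 15:P/T; 21:P/F; 24:W/G.
p = 8/28 = 0.285714.
d = −ln(1 − 0.285714) = −ln(0.714286) = 0.3365.

0.3365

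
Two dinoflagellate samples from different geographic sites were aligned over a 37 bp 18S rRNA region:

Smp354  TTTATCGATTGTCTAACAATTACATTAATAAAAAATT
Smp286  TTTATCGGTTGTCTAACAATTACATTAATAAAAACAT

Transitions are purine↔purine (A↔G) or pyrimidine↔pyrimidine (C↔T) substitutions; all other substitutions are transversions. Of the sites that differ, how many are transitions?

1

Mismatches occur at site 8 (A→G, transition), site 35 (A→C, transversion), site 36 (T→A, transversion).
Of the 3 differences, 1 transition and 2 transversions, so the answer is 1.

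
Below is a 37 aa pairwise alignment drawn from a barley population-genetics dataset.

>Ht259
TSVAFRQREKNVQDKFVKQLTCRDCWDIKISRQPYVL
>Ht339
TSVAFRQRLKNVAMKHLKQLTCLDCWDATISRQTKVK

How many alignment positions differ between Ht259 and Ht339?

11

Mismatches occur at site 9 (E/L), site 13 (Q/A), site 14 (D/M), site 16 (F/H), site 17 (V/L), site 23 (R/L), site 28 (I/A), site 29 (K/T), site 34 (P/T), site 35 (Y/K), site 37 (L/K).
That gives 11 mismatches out of 37 aligned sites, so the Hamming distance is 11.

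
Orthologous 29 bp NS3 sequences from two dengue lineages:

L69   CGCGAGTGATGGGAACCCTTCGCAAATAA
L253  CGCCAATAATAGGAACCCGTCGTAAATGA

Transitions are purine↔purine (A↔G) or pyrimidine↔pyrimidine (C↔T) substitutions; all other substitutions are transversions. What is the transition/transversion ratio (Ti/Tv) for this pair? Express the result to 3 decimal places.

2.500

Differing sites — 4:G/C (Tv); 6:G/A (Ti); 8:G/A (Ti); 11:G/A (Ti); 19:T/G (Tv); 23:C/T (Ti); 28:A/G (Ti).
Of the 7 differences, 5 transitions and 2 transversions, so Ti/Tv = 5/2 = 2.500.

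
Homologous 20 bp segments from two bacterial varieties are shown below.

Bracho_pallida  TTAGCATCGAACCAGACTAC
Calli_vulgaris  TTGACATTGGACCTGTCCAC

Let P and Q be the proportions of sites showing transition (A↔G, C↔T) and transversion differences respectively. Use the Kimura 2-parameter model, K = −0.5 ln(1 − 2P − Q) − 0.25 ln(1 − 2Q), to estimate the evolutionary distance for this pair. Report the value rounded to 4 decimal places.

0.5139

Mismatches occur at site 3 (A/G, transition), site 4 (G/A, transition), site 8 (C/T, transition), site 10 (A/G, transition), site 14 (A/T, transversion), site 16 (A/T, transversion), site 18 (T/C, transition).
Of the 7 differences, 5 transitions and 2 transversions over 20 sites: P = 5/20 = 0.250000, Q = 2/20 = 0.100000.
d = −0.5·ln(0.400000) − 0.25·ln(0.800000) = −0.5·(-0.916291) − 0.25·(-0.223144) = 0.5139.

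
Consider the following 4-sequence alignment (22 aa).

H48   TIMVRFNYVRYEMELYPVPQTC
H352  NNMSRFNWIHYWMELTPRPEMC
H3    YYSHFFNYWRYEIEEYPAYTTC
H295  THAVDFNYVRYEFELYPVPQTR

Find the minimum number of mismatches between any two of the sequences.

5

Pairwise Hamming distances:
  H48 vs H352: 11
  H48 vs H3: 11
  H48 vs H295: 5
  H352 vs H3: 16
  H352 vs H295: 15
  H3 vs H295: 12
The smallest is 5, between H48 and H295.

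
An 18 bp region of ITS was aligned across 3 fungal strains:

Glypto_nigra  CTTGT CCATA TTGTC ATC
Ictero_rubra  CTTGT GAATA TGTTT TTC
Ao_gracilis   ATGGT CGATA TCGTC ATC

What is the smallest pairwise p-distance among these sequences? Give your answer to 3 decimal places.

0.222

Pairwise Hamming distances:
  Glypto_nigra vs Ictero_rubra: 6
  Glypto_nigra vs Ao_gracilis: 4
  Ictero_rubra vs Ao_gracilis: 8
The smallest is 4 mismatches, between Glypto_nigra and Ao_gracilis; p = 4/18 = 0.222.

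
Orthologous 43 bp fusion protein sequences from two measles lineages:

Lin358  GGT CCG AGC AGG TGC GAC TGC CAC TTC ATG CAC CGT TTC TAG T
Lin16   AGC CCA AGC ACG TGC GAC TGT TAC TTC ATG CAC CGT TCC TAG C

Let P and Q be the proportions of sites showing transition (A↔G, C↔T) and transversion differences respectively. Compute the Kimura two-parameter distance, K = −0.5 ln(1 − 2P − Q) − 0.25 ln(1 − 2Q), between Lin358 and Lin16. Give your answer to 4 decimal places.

0.2264

The sequences differ at positions 1 (G/A, transition), 3 (T/C, transition), 6 (G/A, transition), 11 (G/C, transversion), 21 (C/T, transition), 22 (C/T, transition), 38 (T/C, transition), 43 (T/C, transition).
Of the 8 differences, 7 transitions and 1 transversion over 43 sites: P = 7/43 = 0.162791, Q = 1/43 = 0.023256.
d = −0.5·ln(0.651162) − 0.25·ln(0.953488) = −0.5·(-0.428997) − 0.25·(-0.047628) = 0.2264.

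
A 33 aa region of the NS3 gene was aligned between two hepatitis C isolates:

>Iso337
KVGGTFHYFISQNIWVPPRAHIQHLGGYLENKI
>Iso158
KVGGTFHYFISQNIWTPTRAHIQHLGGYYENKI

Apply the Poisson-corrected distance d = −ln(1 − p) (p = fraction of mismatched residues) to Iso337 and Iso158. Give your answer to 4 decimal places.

Mismatches occur at site 16 (V→T), site 18 (P→T), site 29 (L→Y).
p = 3/33 = 0.090909.
d = −ln(1 − 0.090909) = −ln(0.909091) = 0.0953.

0.0953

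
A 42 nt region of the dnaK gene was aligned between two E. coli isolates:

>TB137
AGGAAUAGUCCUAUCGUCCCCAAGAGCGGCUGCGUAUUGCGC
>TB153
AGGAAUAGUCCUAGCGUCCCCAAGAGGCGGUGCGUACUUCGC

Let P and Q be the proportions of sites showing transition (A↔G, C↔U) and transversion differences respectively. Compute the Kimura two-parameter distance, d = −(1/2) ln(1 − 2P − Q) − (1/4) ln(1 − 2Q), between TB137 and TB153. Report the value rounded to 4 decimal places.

The sequences differ at positions 14 (U/G, transversion), 27 (C/G, transversion), 28 (G/C, transversion), 30 (C/G, transversion), 37 (U/C, transition), 39 (G/U, transversion).
Of the 6 differences, 1 transition and 5 transversions over 42 sites: P = 1/42 = 0.023810, Q = 5/42 = 0.119048.
d = −0.5·ln(0.833332) − 0.25·ln(0.761904) = −0.5·(-0.182323) − 0.25·(-0.271935) = 0.1591.

0.1591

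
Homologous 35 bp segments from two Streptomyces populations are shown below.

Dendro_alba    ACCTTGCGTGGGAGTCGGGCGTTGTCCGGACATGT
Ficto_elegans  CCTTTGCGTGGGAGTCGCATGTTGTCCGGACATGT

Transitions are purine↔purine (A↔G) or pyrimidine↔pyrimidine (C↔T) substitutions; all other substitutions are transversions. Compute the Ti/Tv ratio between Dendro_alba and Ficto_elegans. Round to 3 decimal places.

1.500

Mismatches occur at site 1 (A→C, transversion), site 3 (C→T, transition), site 18 (G→C, transversion), site 19 (G→A, transition), site 20 (C→T, transition).
Of the 5 differences, 3 transitions and 2 transversions, so Ti/Tv = 3/2 = 1.500.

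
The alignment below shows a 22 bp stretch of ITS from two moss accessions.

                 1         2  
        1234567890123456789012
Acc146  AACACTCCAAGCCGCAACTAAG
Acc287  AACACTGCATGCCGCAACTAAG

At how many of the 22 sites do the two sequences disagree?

Mismatches occur at site 7 (C↔G), site 10 (A↔T).
That gives 2 mismatches out of 22 aligned sites, so the Hamming distance is 2.

2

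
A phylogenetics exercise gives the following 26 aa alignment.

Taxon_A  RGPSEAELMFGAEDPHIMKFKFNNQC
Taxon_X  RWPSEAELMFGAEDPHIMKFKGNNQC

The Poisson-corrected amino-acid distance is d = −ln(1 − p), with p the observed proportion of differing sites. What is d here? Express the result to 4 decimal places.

0.0800

The sequences differ at positions 2 (G/W), 22 (F/G).
p = 2/26 = 0.076923.
d = −ln(1 − 0.076923) = −ln(0.923077) = 0.0800.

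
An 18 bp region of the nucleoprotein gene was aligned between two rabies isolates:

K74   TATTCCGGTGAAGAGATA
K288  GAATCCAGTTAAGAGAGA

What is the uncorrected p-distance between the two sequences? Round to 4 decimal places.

The sequences differ at positions 1 (T/G), 3 (T/A), 7 (G/A), 10 (G/T), 17 (T/G).
There are 5 differences over 18 sites, so p = 5/18 = 0.2778.

0.2778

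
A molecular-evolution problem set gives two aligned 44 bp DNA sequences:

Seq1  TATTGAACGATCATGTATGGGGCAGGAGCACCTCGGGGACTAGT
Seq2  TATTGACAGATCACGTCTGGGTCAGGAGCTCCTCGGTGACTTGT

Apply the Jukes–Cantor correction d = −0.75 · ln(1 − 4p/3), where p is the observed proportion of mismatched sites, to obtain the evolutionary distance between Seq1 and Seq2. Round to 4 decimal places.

Mismatches occur at site 7 (A/C), site 8 (C/A), site 14 (T/C), site 17 (A/C), site 22 (G/T), site 30 (A/T), site 37 (G/T), site 42 (A/T).
p = 8/44 = 0.181818.
d = −0.75 · ln(1 − (4/3)·0.181818) = −0.75 · ln(0.757576) = −0.75 · (-0.277631) = 0.2082.

0.2082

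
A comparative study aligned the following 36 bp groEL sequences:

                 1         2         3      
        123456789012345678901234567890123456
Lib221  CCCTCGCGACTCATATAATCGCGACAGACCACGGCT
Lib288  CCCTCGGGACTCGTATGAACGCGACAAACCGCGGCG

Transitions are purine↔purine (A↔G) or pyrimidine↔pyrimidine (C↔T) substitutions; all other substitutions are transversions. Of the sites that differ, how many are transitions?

4

The sequences differ at positions 7 (C/G, transversion), 13 (A/G, transition), 17 (A/G, transition), 19 (T/A, transversion), 27 (G/A, transition), 31 (A/G, transition), 36 (T/G, transversion).
Of the 7 differences, 4 transitions and 3 transversions, so the answer is 4.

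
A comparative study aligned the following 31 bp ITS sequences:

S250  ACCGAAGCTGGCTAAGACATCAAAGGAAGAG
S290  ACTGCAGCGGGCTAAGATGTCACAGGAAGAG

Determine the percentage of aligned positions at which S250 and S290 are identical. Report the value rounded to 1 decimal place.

Mismatches occur at site 3 (C/T), site 5 (A/C), site 9 (T/G), site 18 (C/T), site 19 (A/G), site 23 (A/C).
25 of the 31 sites match, so the percent identity is 25/31 × 100 = 80.6%.

80.6%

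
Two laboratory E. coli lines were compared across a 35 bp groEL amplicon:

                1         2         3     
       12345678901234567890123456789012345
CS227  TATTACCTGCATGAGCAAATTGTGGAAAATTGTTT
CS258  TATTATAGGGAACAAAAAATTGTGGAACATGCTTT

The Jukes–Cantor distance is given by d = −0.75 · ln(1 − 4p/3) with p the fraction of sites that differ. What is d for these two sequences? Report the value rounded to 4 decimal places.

0.4073

The sequences differ at positions 6 (C/T), 7 (C/A), 8 (T/G), 10 (C/G), 12 (T/A), 13 (G/C), 15 (G/A), 16 (C/A), 28 (A/C), 31 (T/G), 32 (G/C).
p = 11/35 = 0.314286.
d = −0.75 · ln(1 − (4/3)·0.314286) = −0.75 · ln(0.580952) = −0.75 · (-0.543087) = 0.4073.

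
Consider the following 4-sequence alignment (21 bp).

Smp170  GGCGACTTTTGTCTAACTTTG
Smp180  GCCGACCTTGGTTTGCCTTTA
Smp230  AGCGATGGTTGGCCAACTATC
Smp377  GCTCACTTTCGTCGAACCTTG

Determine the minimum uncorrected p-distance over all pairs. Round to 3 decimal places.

0.286

Pairwise Hamming distances:
  Smp170 vs Smp180: 7
  Smp170 vs Smp230: 8
  Smp170 vs Smp377: 6
  Smp180 vs Smp230: 13
  Smp180 vs Smp377: 10
  Smp230 vs Smp377: 13
The smallest is 6 mismatches, between Smp170 and Smp377; p = 6/21 = 0.286.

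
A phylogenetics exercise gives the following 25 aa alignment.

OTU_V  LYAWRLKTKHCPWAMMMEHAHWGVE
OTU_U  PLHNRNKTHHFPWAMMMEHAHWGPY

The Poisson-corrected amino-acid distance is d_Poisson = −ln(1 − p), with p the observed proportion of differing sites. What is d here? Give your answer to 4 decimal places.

Mismatches occur at site 1 (L/P), site 2 (Y/L), site 3 (A/H), site 4 (W/N), site 6 (L/N), site 9 (K/H), site 11 (C/F), site 24 (V/P), site 25 (E/Y).
p = 9/25 = 0.360000.
d = −ln(1 − 0.360000) = −ln(0.640000) = 0.4463.

0.4463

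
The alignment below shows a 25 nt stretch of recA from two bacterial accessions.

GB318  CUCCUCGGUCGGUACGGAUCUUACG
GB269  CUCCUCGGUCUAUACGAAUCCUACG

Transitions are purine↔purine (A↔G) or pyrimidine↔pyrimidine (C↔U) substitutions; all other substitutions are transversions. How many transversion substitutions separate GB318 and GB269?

The sequences differ at positions 11 (G/U, transversion), 12 (G/A, transition), 17 (G/A, transition), 21 (U/C, transition).
Of the 4 differences, 3 transitions and 1 transversion, so the answer is 1.

1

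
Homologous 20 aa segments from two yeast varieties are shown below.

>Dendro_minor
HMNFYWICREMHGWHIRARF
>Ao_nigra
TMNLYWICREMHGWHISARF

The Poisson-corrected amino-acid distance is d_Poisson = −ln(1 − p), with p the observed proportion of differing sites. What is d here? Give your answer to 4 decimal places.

0.1625

The sequences differ at positions 1 (H/T), 4 (F/L), 17 (R/S).
p = 3/20 = 0.150000.
d = −ln(1 − 0.150000) = −ln(0.850000) = 0.1625.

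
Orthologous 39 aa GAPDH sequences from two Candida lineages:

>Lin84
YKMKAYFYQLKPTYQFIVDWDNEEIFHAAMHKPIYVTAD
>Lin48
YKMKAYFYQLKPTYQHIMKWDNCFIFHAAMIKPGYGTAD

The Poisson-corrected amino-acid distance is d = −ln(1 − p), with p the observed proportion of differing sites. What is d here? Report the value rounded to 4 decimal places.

0.2296

Mismatches occur at site 16 (F/H), site 18 (V/M), site 19 (D/K), site 23 (E/C), site 24 (E/F), site 31 (H/I), site 34 (I/G), site 36 (V/G).
p = 8/39 = 0.205128.
d = −ln(1 − 0.205128) = −ln(0.794872) = 0.2296.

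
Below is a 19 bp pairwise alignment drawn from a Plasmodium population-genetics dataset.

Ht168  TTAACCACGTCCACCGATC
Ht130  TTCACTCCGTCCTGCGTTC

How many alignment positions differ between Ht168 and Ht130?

6

Mismatches occur at site 3 (A↔C), site 6 (C↔T), site 7 (A↔C), site 13 (A↔T), site 14 (C↔G), site 17 (A↔T).
That gives 6 mismatches out of 19 aligned sites, so the Hamming distance is 6.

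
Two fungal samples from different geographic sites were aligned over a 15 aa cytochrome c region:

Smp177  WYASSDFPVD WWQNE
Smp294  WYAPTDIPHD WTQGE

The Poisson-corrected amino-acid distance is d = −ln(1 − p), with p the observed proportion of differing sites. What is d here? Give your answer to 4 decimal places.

0.5108

Mismatches occur at site 4 (S↔P), site 5 (S↔T), site 7 (F↔I), site 9 (V↔H), site 12 (W↔T), site 14 (N↔G).
p = 6/15 = 0.400000.
d = −ln(1 − 0.400000) = −ln(0.600000) = 0.5108.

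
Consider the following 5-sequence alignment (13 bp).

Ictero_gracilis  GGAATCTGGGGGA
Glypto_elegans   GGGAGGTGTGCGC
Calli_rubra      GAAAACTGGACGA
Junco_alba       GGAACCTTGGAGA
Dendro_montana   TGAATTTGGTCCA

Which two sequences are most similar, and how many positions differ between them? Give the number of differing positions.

Pairwise Hamming distances:
  Ictero_gracilis vs Glypto_elegans: 6
  Ictero_gracilis vs Calli_rubra: 4
  Ictero_gracilis vs Junco_alba: 3
  Ictero_gracilis vs Dendro_montana: 5
  Glypto_elegans vs Calli_rubra: 7
  Glypto_elegans vs Junco_alba: 7
  Glypto_elegans vs Dendro_montana: 8
  Calli_rubra vs Junco_alba: 5
  Calli_rubra vs Dendro_montana: 6
  Junco_alba vs Dendro_montana: 7
The smallest is 3, between Ictero_gracilis and Junco_alba.

3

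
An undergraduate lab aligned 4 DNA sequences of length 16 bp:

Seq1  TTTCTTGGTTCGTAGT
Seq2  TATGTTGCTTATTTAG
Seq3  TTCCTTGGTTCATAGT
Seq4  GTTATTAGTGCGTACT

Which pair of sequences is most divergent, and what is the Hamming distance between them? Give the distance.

Pairwise Hamming distances:
  Seq1 vs Seq2: 8
  Seq1 vs Seq3: 2
  Seq1 vs Seq4: 5
  Seq2 vs Seq3: 9
  Seq2 vs Seq4: 11
  Seq3 vs Seq4: 7
The largest is 11, between Seq2 and Seq4.

11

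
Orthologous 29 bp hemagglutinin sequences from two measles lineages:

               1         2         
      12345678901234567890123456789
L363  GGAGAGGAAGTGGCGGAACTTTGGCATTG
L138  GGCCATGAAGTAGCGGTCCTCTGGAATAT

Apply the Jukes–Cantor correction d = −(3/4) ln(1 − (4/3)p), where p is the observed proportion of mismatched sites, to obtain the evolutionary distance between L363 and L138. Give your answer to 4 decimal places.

Differing sites — 3:A/C; 4:G/C; 6:G/T; 12:G/A; 17:A/T; 18:A/C; 21:T/C; 25:C/A; 28:T/A; 29:G/T.
p = 10/29 = 0.344828.
d = −0.75 · ln(1 − (4/3)·0.344828) = −0.75 · ln(0.540229) = −0.75 · (-0.615762) = 0.4618.

0.4618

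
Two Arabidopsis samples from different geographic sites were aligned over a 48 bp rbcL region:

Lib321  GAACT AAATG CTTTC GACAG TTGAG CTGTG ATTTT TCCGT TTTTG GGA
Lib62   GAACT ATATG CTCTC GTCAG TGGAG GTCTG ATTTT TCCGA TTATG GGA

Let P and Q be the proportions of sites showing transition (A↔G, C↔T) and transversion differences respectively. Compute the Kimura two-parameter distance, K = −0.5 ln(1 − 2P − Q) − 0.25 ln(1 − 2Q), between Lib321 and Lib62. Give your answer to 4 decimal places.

The sequences differ at positions 7 (A/T, transversion), 13 (T/C, transition), 17 (A/T, transversion), 22 (T/G, transversion), 26 (C/G, transversion), 28 (G/C, transversion), 40 (T/A, transversion), 43 (T/A, transversion).
Of the 8 differences, 1 transition and 7 transversions over 48 sites: P = 1/48 = 0.020833, Q = 7/48 = 0.145833.
d = −0.5·ln(0.812501) − 0.25·ln(0.708334) = −0.5·(-0.207638) − 0.25·(-0.344840) = 0.1900.

0.1900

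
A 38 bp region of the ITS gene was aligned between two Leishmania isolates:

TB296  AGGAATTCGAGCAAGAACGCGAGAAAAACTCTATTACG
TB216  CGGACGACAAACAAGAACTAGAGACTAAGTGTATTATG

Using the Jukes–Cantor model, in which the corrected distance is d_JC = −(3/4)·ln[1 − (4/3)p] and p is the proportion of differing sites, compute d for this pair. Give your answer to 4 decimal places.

0.4568

Differing sites — 1:A/C; 5:A/C; 6:T/G; 7:T/A; 9:G/A; 11:G/A; 19:G/T; 20:C/A; 25:A/C; 26:A/T; 29:C/G; 31:C/G; 37:C/T.
p = 13/38 = 0.342105.
d = −0.75 · ln(1 − (4/3)·0.342105) = −0.75 · ln(0.543860) = −0.75 · (-0.609063) = 0.4568.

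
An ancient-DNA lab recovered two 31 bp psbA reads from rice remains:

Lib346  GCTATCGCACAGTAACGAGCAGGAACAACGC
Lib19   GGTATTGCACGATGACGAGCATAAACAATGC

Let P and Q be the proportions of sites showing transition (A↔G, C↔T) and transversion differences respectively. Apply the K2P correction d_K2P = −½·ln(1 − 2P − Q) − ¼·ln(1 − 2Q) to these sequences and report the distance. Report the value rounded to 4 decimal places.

0.3349

Mismatches occur at site 2 (C→G, transversion), site 6 (C→T, transition), site 11 (A→G, transition), site 12 (G→A, transition), site 14 (A→G, transition), site 22 (G→T, transversion), site 23 (G→A, transition), site 29 (C→T, transition).
Of the 8 differences, 6 transitions and 2 transversions over 31 sites: P = 6/31 = 0.193548, Q = 2/31 = 0.064516.
d = −0.5·ln(0.548388) − 0.25·ln(0.870968) = −0.5·(-0.600772) − 0.25·(-0.138150) = 0.3349.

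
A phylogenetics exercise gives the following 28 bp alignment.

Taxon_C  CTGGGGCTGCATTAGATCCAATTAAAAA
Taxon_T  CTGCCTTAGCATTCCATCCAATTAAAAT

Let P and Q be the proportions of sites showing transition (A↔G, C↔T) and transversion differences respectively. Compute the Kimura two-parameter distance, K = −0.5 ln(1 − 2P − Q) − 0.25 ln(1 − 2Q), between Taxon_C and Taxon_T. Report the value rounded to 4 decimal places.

0.3672

The sequences differ at positions 4 (G/C, transversion), 5 (G/C, transversion), 6 (G/T, transversion), 7 (C/T, transition), 8 (T/A, transversion), 14 (A/C, transversion), 15 (G/C, transversion), 28 (A/T, transversion).
Of the 8 differences, 1 transition and 7 transversions over 28 sites: P = 1/28 = 0.035714, Q = 7/28 = 0.250000.
d = −0.5·ln(0.678572) − 0.25·ln(0.500000) = −0.5·(-0.387765) − 0.25·(-0.693147) = 0.3672.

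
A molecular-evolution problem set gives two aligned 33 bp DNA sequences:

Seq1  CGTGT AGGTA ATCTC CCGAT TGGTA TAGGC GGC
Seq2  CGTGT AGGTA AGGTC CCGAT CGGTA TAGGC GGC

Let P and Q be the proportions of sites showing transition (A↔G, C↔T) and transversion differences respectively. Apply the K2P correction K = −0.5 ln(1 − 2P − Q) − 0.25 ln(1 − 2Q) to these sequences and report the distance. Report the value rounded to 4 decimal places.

0.0969

Differing sites — 12:T/G (Tv); 13:C/G (Tv); 21:T/C (Ti).
Of the 3 differences, 1 transition and 2 transversions over 33 sites: P = 1/33 = 0.030303, Q = 2/33 = 0.060606.
d = −0.5·ln(0.878788) − 0.25·ln(0.878788) = −0.5·(-0.129212) − 0.25·(-0.129212) = 0.0969.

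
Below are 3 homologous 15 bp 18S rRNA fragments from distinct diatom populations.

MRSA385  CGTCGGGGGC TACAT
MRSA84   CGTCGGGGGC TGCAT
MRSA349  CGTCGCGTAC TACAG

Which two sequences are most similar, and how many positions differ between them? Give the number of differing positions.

1

Pairwise Hamming distances:
  MRSA385 vs MRSA84: 1
  MRSA385 vs MRSA349: 4
  MRSA84 vs MRSA349: 5
The smallest is 1, between MRSA385 and MRSA84.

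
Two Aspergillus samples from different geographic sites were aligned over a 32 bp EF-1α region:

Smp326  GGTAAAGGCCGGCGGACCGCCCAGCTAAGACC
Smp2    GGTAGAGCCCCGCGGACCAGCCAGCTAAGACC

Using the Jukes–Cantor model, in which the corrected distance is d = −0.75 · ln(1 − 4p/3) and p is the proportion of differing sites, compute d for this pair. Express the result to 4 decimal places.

Mismatches occur at site 5 (A→G), site 8 (G→C), site 11 (G→C), site 19 (G→A), site 20 (C→G).
p = 5/32 = 0.156250.
d = −0.75 · ln(1 − (4/3)·0.156250) = −0.75 · ln(0.791667) = −0.75 · (-0.233614) = 0.1752.

0.1752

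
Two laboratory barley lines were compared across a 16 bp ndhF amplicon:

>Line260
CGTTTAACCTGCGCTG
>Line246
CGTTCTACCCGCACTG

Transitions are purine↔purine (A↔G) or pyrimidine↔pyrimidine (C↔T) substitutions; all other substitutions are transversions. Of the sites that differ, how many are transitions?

The sequences differ at positions 5 (T/C, transition), 6 (A/T, transversion), 10 (T/C, transition), 13 (G/A, transition).
Of the 4 differences, 3 transitions and 1 transversion, so the answer is 3.

3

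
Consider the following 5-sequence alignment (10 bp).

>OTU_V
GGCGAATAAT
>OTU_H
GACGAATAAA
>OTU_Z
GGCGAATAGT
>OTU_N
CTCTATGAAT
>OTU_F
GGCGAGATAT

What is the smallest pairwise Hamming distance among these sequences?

1

Pairwise Hamming distances:
  OTU_V vs OTU_H: 2
  OTU_V vs OTU_Z: 1
  OTU_V vs OTU_N: 5
  OTU_V vs OTU_F: 3
  OTU_H vs OTU_Z: 3
  OTU_H vs OTU_N: 6
  OTU_H vs OTU_F: 5
  OTU_Z vs OTU_N: 6
  OTU_Z vs OTU_F: 4
  OTU_N vs OTU_F: 6
The smallest is 1, between OTU_V and OTU_Z.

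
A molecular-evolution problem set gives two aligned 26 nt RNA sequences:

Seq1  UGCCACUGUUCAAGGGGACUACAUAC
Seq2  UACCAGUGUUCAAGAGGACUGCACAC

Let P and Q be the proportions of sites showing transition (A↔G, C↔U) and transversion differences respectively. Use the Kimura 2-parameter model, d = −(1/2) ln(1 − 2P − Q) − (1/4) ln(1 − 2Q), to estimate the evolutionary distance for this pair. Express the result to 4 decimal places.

The sequences differ at positions 2 (G/A, transition), 6 (C/G, transversion), 15 (G/A, transition), 21 (A/G, transition), 24 (U/C, transition).
Of the 5 differences, 4 transitions and 1 transversion over 26 sites: P = 4/26 = 0.153846, Q = 1/26 = 0.038462.
d = −0.5·ln(0.653846) − 0.25·ln(0.923076) = −0.5·(-0.424883) − 0.25·(-0.080044) = 0.2325.

0.2325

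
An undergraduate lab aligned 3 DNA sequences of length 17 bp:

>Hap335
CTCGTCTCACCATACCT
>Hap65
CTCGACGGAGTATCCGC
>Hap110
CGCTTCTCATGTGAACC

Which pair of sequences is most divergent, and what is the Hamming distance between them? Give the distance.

Pairwise Hamming distances:
  Hap335 vs Hap65: 8
  Hap335 vs Hap110: 8
  Hap65 vs Hap110: 12
The largest is 12, between Hap65 and Hap110.

12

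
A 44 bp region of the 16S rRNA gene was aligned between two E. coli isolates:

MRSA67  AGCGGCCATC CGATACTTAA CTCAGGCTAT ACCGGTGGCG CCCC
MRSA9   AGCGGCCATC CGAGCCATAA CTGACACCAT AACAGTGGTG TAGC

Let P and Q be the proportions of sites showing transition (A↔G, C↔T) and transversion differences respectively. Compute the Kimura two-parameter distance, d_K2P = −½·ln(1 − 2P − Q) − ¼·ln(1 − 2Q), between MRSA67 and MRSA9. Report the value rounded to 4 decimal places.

0.3760

Differing sites — 14:T/G (Tv); 15:A/C (Tv); 17:T/A (Tv); 23:C/G (Tv); 25:G/C (Tv); 26:G/A (Ti); 28:T/C (Ti); 32:C/A (Tv); 34:G/A (Ti); 39:C/T (Ti); 41:C/T (Ti); 42:C/A (Tv); 43:C/G (Tv).
Of the 13 differences, 5 transitions and 8 transversions over 44 sites: P = 5/44 = 0.113636, Q = 8/44 = 0.181818.
d = −0.5·ln(0.590910) − 0.25·ln(0.636364) = −0.5·(-0.526092) − 0.25·(-0.451985) = 0.3760.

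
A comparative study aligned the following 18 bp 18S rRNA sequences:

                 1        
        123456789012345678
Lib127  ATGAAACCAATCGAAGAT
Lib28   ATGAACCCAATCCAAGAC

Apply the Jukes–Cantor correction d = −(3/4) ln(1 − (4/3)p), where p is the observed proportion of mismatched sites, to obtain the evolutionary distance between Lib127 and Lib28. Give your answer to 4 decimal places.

0.1885

Differing sites — 6:A/C; 13:G/C; 18:T/C.
p = 3/18 = 0.166667.
d = −0.75 · ln(1 − (4/3)·0.166667) = −0.75 · ln(0.777777) = −0.75 · (-0.251315) = 0.1885.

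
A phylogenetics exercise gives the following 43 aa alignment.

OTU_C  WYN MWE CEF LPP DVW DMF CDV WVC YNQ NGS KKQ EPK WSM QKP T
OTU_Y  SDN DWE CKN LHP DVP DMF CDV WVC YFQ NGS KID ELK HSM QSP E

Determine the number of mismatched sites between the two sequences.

Mismatches occur at site 1 (W/S), site 2 (Y/D), site 4 (M/D), site 8 (E/K), site 9 (F/N), site 11 (P/H), site 15 (W/P), site 26 (N/F), site 32 (K/I), site 33 (Q/D), site 35 (P/L), site 37 (W/H), site 41 (K/S), site 43 (T/E).
That gives 14 mismatches out of 43 aligned sites, so the Hamming distance is 14.

14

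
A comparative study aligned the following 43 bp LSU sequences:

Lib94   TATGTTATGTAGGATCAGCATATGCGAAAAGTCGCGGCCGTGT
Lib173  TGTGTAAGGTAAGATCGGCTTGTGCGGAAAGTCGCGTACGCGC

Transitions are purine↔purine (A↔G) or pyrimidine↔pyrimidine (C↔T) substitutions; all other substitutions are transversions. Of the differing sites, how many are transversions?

5

Mismatches occur at site 2 (A→G, transition), site 6 (T→A, transversion), site 8 (T→G, transversion), site 12 (G→A, transition), site 17 (A→G, transition), site 20 (A→T, transversion), site 22 (A→G, transition), site 27 (A→G, transition), site 37 (G→T, transversion), site 38 (C→A, transversion), site 41 (T→C, transition), site 43 (T→C, transition).
Of the 12 differences, 7 transitions and 5 transversions, so the answer is 5.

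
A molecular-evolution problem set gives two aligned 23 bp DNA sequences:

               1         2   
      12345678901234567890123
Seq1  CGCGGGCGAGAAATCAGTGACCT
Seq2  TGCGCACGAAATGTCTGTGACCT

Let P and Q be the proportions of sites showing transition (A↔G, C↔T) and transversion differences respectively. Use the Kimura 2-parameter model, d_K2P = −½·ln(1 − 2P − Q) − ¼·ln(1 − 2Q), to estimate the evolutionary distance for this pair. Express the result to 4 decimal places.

Differing sites — 1:C/T (Ti); 5:G/C (Tv); 6:G/A (Ti); 10:G/A (Ti); 12:A/T (Tv); 13:A/G (Ti); 16:A/T (Tv).
Of the 7 differences, 4 transitions and 3 transversions over 23 sites: P = 4/23 = 0.173913, Q = 3/23 = 0.130435.
d = −0.5·ln(0.521739) − 0.25·ln(0.739130) = −0.5·(-0.650588) − 0.25·(-0.302281) = 0.4009.

0.4009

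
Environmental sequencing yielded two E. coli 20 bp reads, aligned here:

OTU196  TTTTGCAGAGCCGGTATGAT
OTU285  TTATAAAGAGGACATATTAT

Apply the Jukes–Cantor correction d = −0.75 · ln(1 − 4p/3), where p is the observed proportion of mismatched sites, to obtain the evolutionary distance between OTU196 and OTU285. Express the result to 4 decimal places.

The sequences differ at positions 3 (T/A), 5 (G/A), 6 (C/A), 11 (C/G), 12 (C/A), 13 (G/C), 14 (G/A), 18 (G/T).
p = 8/20 = 0.400000.
d = −0.75 · ln(1 − (4/3)·0.400000) = −0.75 · ln(0.466667) = −0.75 · (-0.762139) = 0.5716.

0.5716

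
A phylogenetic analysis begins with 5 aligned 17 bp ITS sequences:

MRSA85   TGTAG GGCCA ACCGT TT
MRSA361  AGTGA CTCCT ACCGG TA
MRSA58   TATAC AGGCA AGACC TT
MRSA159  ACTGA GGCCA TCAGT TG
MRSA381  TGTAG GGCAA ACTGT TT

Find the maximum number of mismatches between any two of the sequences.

Pairwise Hamming distances:
  MRSA85 vs MRSA361: 8
  MRSA85 vs MRSA58: 8
  MRSA85 vs MRSA159: 7
  MRSA85 vs MRSA381: 2
  MRSA361 vs MRSA58: 13
  MRSA361 vs MRSA159: 8
  MRSA361 vs MRSA381: 10
  MRSA58 vs MRSA159: 11
  MRSA58 vs MRSA381: 9
  MRSA159 vs MRSA381: 8
The largest is 13, between MRSA361 and MRSA58.

13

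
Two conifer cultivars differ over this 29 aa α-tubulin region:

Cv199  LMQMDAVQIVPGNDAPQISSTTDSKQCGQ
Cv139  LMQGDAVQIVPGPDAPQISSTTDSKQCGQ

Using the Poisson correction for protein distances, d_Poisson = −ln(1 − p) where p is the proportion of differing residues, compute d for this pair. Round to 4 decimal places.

Mismatches occur at site 4 (M→G), site 13 (N→P).
p = 2/29 = 0.068966.
d = −ln(1 − 0.068966) = −ln(0.931034) = 0.0715.

0.0715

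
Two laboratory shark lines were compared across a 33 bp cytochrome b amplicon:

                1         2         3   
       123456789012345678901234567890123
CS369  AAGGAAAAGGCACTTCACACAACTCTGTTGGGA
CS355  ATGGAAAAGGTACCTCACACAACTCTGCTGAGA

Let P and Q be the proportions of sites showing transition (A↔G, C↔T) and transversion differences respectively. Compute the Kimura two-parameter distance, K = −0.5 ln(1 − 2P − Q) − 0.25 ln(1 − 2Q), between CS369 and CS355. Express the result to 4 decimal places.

Mismatches occur at site 2 (A↔T, transversion), site 11 (C↔T, transition), site 14 (T↔C, transition), site 28 (T↔C, transition), site 31 (G↔A, transition).
Of the 5 differences, 4 transitions and 1 transversion over 33 sites: P = 4/33 = 0.121212, Q = 1/33 = 0.030303.
d = −0.5·ln(0.727273) − 0.25·ln(0.939394) = −0.5·(-0.318453) − 0.25·(-0.062520) = 0.1749.

0.1749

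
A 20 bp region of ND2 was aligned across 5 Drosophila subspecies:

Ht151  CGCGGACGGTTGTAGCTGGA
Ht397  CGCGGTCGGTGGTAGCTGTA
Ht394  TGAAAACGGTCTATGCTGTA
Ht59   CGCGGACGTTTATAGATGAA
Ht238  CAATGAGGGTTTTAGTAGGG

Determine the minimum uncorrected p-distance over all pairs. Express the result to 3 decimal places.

Pairwise Hamming distances:
  Ht151 vs Ht397: 3
  Ht151 vs Ht394: 9
  Ht151 vs Ht59: 4
  Ht151 vs Ht238: 8
  Ht397 vs Ht394: 9
  Ht397 vs Ht59: 6
  Ht397 vs Ht238: 11
  Ht394 vs Ht59: 11
  Ht394 vs Ht238: 12
  Ht59 vs Ht238: 10
The smallest is 3 mismatches, between Ht151 and Ht397; p = 3/20 = 0.150.

0.150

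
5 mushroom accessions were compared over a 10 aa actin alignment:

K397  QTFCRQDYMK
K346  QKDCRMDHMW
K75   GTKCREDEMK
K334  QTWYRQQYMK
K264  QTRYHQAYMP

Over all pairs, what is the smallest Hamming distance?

3

Pairwise Hamming distances:
  K397 vs K346: 5
  K397 vs K75: 4
  K397 vs K334: 3
  K397 vs K264: 5
  K346 vs K75: 6
  K346 vs K334: 7
  K346 vs K264: 8
  K75 vs K334: 6
  K75 vs K264: 8
  K334 vs K264: 4
The smallest is 3, between K397 and K334.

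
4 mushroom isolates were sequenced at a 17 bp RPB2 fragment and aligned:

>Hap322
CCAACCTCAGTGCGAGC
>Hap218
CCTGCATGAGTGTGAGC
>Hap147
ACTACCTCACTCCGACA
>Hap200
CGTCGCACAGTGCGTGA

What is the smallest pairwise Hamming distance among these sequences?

5

Pairwise Hamming distances:
  Hap322 vs Hap218: 5
  Hap322 vs Hap147: 6
  Hap322 vs Hap200: 7
  Hap218 vs Hap147: 9
  Hap218 vs Hap200: 9
  Hap147 vs Hap200: 9
The smallest is 5, between Hap322 and Hap218.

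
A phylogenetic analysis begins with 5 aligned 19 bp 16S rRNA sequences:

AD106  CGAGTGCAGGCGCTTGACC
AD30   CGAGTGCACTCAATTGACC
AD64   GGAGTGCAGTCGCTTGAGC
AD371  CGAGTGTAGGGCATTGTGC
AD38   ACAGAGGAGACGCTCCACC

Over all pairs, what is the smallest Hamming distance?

3

Pairwise Hamming distances:
  AD106 vs AD30: 4
  AD106 vs AD64: 3
  AD106 vs AD371: 6
  AD106 vs AD38: 7
  AD30 vs AD64: 5
  AD30 vs AD371: 7
  AD30 vs AD38: 10
  AD64 vs AD371: 7
  AD64 vs AD38: 8
  AD371 vs AD38: 12
The smallest is 3, between AD106 and AD64.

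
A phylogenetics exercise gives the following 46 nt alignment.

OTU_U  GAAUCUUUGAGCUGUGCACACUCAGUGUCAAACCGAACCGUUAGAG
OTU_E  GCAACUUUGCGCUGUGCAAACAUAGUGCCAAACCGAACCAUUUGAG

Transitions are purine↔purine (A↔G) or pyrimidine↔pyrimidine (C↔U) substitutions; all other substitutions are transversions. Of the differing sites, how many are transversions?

6

The sequences differ at positions 2 (A/C, transversion), 4 (U/A, transversion), 10 (A/C, transversion), 19 (C/A, transversion), 22 (U/A, transversion), 23 (C/U, transition), 28 (U/C, transition), 40 (G/A, transition), 43 (A/U, transversion).
Of the 9 differences, 3 transitions and 6 transversions, so the answer is 6.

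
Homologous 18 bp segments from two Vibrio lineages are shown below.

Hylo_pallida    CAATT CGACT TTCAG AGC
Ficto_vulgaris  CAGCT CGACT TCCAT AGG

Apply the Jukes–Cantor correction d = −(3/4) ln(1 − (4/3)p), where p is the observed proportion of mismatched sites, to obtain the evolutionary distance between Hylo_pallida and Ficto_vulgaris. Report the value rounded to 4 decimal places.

0.3470

Differing sites — 3:A/G; 4:T/C; 12:T/C; 15:G/T; 18:C/G.
p = 5/18 = 0.277778.
d = −0.75 · ln(1 − (4/3)·0.277778) = −0.75 · ln(0.629629) = −0.75 · (-0.462625) = 0.3470.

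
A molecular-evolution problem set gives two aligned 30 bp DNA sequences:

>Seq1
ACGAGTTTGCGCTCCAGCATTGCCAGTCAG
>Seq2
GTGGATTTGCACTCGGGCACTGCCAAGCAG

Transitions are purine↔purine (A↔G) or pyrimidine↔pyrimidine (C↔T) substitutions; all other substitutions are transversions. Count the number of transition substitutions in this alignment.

Differing sites — 1:A/G (Ti); 2:C/T (Ti); 4:A/G (Ti); 5:G/A (Ti); 11:G/A (Ti); 15:C/G (Tv); 16:A/G (Ti); 20:T/C (Ti); 26:G/A (Ti); 27:T/G (Tv).
Of the 10 differences, 8 transitions and 2 transversions, so the answer is 8.

8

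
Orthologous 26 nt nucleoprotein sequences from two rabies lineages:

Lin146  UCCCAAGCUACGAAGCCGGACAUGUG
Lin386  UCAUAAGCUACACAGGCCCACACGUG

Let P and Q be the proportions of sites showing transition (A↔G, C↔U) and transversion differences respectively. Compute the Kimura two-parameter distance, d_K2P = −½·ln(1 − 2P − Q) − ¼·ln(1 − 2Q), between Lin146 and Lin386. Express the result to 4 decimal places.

Differing sites — 3:C/A (Tv); 4:C/U (Ti); 12:G/A (Ti); 13:A/C (Tv); 16:C/G (Tv); 18:G/C (Tv); 19:G/C (Tv); 23:U/C (Ti).
Of the 8 differences, 3 transitions and 5 transversions over 26 sites: P = 3/26 = 0.115385, Q = 5/26 = 0.192308.
d = −0.5·ln(0.576922) − 0.25·ln(0.615384) = −0.5·(-0.550048) − 0.25·(-0.485509) = 0.3964.

0.3964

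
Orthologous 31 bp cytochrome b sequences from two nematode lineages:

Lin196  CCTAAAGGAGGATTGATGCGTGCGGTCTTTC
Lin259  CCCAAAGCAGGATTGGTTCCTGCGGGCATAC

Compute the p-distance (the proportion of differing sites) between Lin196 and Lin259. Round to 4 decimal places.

Mismatches occur at site 3 (T↔C), site 8 (G↔C), site 16 (A↔G), site 18 (G↔T), site 20 (G↔C), site 26 (T↔G), site 28 (T↔A), site 30 (T↔A).
There are 8 differences over 31 sites, so p = 8/31 = 0.2581.

0.2581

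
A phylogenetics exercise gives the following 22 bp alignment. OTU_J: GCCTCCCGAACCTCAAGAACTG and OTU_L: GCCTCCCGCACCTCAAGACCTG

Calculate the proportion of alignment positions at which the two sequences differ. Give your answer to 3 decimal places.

Mismatches occur at site 9 (A→C), site 19 (A→C).
There are 2 differences over 22 sites, so p = 2/22 = 0.091.

0.091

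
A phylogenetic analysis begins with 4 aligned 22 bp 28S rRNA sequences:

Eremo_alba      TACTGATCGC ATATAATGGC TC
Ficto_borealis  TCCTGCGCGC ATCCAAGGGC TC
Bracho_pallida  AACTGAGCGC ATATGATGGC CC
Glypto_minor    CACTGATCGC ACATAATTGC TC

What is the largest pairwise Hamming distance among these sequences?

Pairwise Hamming distances:
  Eremo_alba vs Ficto_borealis: 6
  Eremo_alba vs Bracho_pallida: 4
  Eremo_alba vs Glypto_minor: 3
  Ficto_borealis vs Bracho_pallida: 8
  Ficto_borealis vs Glypto_minor: 9
  Bracho_pallida vs Glypto_minor: 6
The largest is 9, between Ficto_borealis and Glypto_minor.

9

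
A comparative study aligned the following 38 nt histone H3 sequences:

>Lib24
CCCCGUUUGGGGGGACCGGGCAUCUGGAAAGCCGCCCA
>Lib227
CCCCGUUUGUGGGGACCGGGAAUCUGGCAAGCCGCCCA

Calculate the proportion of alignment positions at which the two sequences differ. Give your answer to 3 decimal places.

0.079

The sequences differ at positions 10 (G/U), 21 (C/A), 28 (A/C).
There are 3 differences over 38 sites, so p = 3/38 = 0.079.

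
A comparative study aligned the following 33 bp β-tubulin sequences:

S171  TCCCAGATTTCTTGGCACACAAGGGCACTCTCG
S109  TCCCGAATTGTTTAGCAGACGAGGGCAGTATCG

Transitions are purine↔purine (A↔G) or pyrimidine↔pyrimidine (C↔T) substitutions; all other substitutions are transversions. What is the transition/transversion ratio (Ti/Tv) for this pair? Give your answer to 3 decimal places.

1.250

Differing sites — 5:A/G (Ti); 6:G/A (Ti); 10:T/G (Tv); 11:C/T (Ti); 14:G/A (Ti); 18:C/G (Tv); 21:A/G (Ti); 28:C/G (Tv); 30:C/A (Tv).
Of the 9 differences, 5 transitions and 4 transversions, so Ti/Tv = 5/4 = 1.250.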